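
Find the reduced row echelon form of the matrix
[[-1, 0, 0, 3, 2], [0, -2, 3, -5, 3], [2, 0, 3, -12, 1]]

[[1, 0, 0, -3, -2], [0, 1, 0, -1/2, 1], [0, 0, 1, -2, 5/3]]

R1 := -1·R1
  [ 1   0  0   -3  -2 ]
  [ 0  -2  3   -5   3 ]
  [ 2   0  3  -12   1 ]
R3 := R3 − 2·R1
  [ 1   0  0  -3  -2 ]
  [ 0  -2  3  -5   3 ]
  [ 0   0  3  -6   5 ]
R2 := -1/2·R2
  [ 1  0     0   -3    -2 ]
  [ 0  1  -3/2  5/2  -3/2 ]
  [ 0  0     3   -6     5 ]
R3 := 1/3·R3
  [ 1  0     0   -3    -2 ]
  [ 0  1  -3/2  5/2  -3/2 ]
  [ 0  0     1   -2   5/3 ]
R2 := R2 + 3/2·R3
  [ 1  0  0    -3   -2 ]
  [ 0  1  0  -1/2    1 ]
  [ 0  0  1    -2  5/3 ]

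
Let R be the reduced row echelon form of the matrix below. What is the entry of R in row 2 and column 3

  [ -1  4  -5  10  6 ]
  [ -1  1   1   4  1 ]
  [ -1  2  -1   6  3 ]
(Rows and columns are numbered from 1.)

Multiply R1 by -1.
  [  1  -4   5  -10  -6 ]
  [ -1   1   1    4   1 ]
  [ -1   2  -1    6   3 ]
Add R1 to R2.
  [  1  -4   5  -10  -6 ]
  [  0  -3   6   -6  -5 ]
  [ -1   2  -1    6   3 ]
Add R1 to R3.
  [ 1  -4  5  -10  -6 ]
  [ 0  -3  6   -6  -5 ]
  [ 0  -2  4   -4  -3 ]
Multiply R2 by -1/3.
  [ 1  -4   5  -10   -6 ]
  [ 0   1  -2    2  5/3 ]
  [ 0  -2   4   -4   -3 ]
Add 2 times R2 to R3.
  [ 1  -4   5  -10   -6 ]
  [ 0   1  -2    2  5/3 ]
  [ 0   0   0    0  1/3 ]
Multiply R3 by 3.
  [ 1  -4   5  -10   -6 ]
  [ 0   1  -2    2  5/3 ]
  [ 0   0   0    0    1 ]
Subtract 5/3 times R3 from R2.
  [ 1  -4   5  -10  -6 ]
  [ 0   1  -2    2   0 ]
  [ 0   0   0    0   1 ]
Add 6 times R3 to R1.
  [ 1  -4   5  -10  0 ]
  [ 0   1  -2    2  0 ]
  [ 0   0   0    0  1 ]
Add 4 times R2 to R1.
  [ 1  0  -3  -2  0 ]
  [ 0  1  -2   2  0 ]
  [ 0  0   0   0  1 ]

-2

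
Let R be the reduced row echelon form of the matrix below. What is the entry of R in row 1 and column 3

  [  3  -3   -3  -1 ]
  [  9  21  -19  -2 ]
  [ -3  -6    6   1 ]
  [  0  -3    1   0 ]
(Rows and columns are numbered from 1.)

R1 → 1/3·R1
  [  1  -1   -1  -1/3 ]
  [  9  21  -19    -2 ]
  [ -3  -6    6     1 ]
  [  0  -3    1     0 ]
R2 → R2 − 9·R1
  [  1  -1   -1  -1/3 ]
  [  0  30  -10     1 ]
  [ -3  -6    6     1 ]
  [  0  -3    1     0 ]
R3 → R3 + 3·R1
  [ 1  -1   -1  -1/3 ]
  [ 0  30  -10     1 ]
  [ 0  -9    3     0 ]
  [ 0  -3    1     0 ]
R2 → 1/30·R2
  [ 1  -1    -1  -1/3 ]
  [ 0   1  -1/3  1/30 ]
  [ 0  -9     3     0 ]
  [ 0  -3     1     0 ]
R3 → R3 + 9·R2
  [ 1  -1    -1  -1/3 ]
  [ 0   1  -1/3  1/30 ]
  [ 0   0     0  3/10 ]
  [ 0  -3     1     0 ]
R4 → R4 + 3·R2
  [ 1  -1    -1  -1/3 ]
  [ 0   1  -1/3  1/30 ]
  [ 0   0     0  3/10 ]
  [ 0   0     0  1/10 ]
R3 → 10/3·R3
  [ 1  -1    -1  -1/3 ]
  [ 0   1  -1/3  1/30 ]
  [ 0   0     0     1 ]
  [ 0   0     0  1/10 ]
R4 → R4 − 1/10·R3
  [ 1  -1    -1  -1/3 ]
  [ 0   1  -1/3  1/30 ]
  [ 0   0     0     1 ]
  [ 0   0     0     0 ]
R2 → R2 − 1/30·R3
  [ 1  -1    -1  -1/3 ]
  [ 0   1  -1/3     0 ]
  [ 0   0     0     1 ]
  [ 0   0     0     0 ]
R1 → R1 + 1/3·R3
  [ 1  -1    -1  0 ]
  [ 0   1  -1/3  0 ]
  [ 0   0     0  1 ]
  [ 0   0     0  0 ]
R1 → R1 + R2
  [ 1  0  -4/3  0 ]
  [ 0  1  -1/3  0 ]
  [ 0  0     0  1 ]
  [ 0  0     0  0 ]

-4/3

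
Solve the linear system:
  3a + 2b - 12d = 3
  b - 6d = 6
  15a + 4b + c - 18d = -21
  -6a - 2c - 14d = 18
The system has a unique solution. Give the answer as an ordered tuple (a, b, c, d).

Form the augmented matrix and row-reduce:
  [  3  2   0  -12  |    3 ]
  [  0  1   0   -6  |    6 ]
  [ 15  4   1  -18  |  -21 ]
  [ -6  0  -2  -14  |   18 ]
R1 ← 1/3·R1
  [  1  2/3   0   -4  |    1 ]
  [  0    1   0   -6  |    6 ]
  [ 15    4   1  -18  |  -21 ]
  [ -6    0  -2  -14  |   18 ]
R3 ← R3 − 15·R1
  [  1  2/3   0   -4  |    1 ]
  [  0    1   0   -6  |    6 ]
  [  0   -6   1   42  |  -36 ]
  [ -6    0  -2  -14  |   18 ]
R4 ← R4 + 6·R1
  [ 1  2/3   0   -4  |    1 ]
  [ 0    1   0   -6  |    6 ]
  [ 0   -6   1   42  |  -36 ]
  [ 0    4  -2  -38  |   24 ]
R3 ← R3 + 6·R2
  [ 1  2/3   0   -4  |   1 ]
  [ 0    1   0   -6  |   6 ]
  [ 0    0   1    6  |   0 ]
  [ 0    4  -2  -38  |  24 ]
R4 ← R4 − 4·R2
  [ 1  2/3   0   -4  |  1 ]
  [ 0    1   0   -6  |  6 ]
  [ 0    0   1    6  |  0 ]
  [ 0    0  -2  -14  |  0 ]
R4 ← R4 + 2·R3
  [ 1  2/3  0  -4  |  1 ]
  [ 0    1  0  -6  |  6 ]
  [ 0    0  1   6  |  0 ]
  [ 0    0  0  -2  |  0 ]
R4 ← -1/2·R4
  [ 1  2/3  0  -4  |  1 ]
  [ 0    1  0  -6  |  6 ]
  [ 0    0  1   6  |  0 ]
  [ 0    0  0   1  |  0 ]
R3 ← R3 − 6·R4
  [ 1  2/3  0  -4  |  1 ]
  [ 0    1  0  -6  |  6 ]
  [ 0    0  1   0  |  0 ]
  [ 0    0  0   1  |  0 ]
R2 ← R2 + 6·R4
  [ 1  2/3  0  -4  |  1 ]
  [ 0    1  0   0  |  6 ]
  [ 0    0  1   0  |  0 ]
  [ 0    0  0   1  |  0 ]
R1 ← R1 + 4·R4
  [ 1  2/3  0  0  |  1 ]
  [ 0    1  0  0  |  6 ]
  [ 0    0  1  0  |  0 ]
  [ 0    0  0  1  |  0 ]
R1 ← R1 − 2/3·R2
  [ 1  0  0  0  |  -3 ]
  [ 0  1  0  0  |   6 ]
  [ 0  0  1  0  |   0 ]
  [ 0  0  0  1  |   0 ]
Reading off the last column: a = -3, b = 6, c = 0, d = 0.

(-3, 6, 0, 0)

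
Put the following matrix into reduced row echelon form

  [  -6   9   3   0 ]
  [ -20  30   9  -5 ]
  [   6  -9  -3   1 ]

r1 -> -1/6·r1
r2 -> r2 + 20·r1
r3 -> r3 − 6·r1
r2 -> -1·r2
r2 -> r2 − 5·r3
r1 -> r1 + 1/2·r2

[[1, -3/2, 0, 0], [0, 0, 1, 0], [0, 0, 0, 1]]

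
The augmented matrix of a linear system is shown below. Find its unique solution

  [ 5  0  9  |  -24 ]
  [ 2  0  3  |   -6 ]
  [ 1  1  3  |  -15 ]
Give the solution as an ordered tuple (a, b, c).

R1 := 1/5·R1
  [ 1  0  9/5  |  -24/5 ]
  [ 2  0    3  |     -6 ]
  [ 1  1    3  |    -15 ]
R2 := R2 − 2·R1
  [ 1  0   9/5  |  -24/5 ]
  [ 0  0  -3/5  |   18/5 ]
  [ 1  1     3  |    -15 ]
R3 := R3 − R1
  [ 1  0   9/5  |  -24/5 ]
  [ 0  0  -3/5  |   18/5 ]
  [ 0  1   6/5  |  -51/5 ]
R2 ↔ R3
  [ 1  0   9/5  |  -24/5 ]
  [ 0  1   6/5  |  -51/5 ]
  [ 0  0  -3/5  |   18/5 ]
R3 := -5/3·R3
  [ 1  0  9/5  |  -24/5 ]
  [ 0  1  6/5  |  -51/5 ]
  [ 0  0    1  |     -6 ]
R2 := R2 − 6/5·R3
  [ 1  0  9/5  |  -24/5 ]
  [ 0  1    0  |     -3 ]
  [ 0  0    1  |     -6 ]
R1 := R1 − 9/5·R3
  [ 1  0  0  |   6 ]
  [ 0  1  0  |  -3 ]
  [ 0  0  1  |  -6 ]
Reading off the last column: a = 6, b = -3, c = -6.

(6, -3, -6)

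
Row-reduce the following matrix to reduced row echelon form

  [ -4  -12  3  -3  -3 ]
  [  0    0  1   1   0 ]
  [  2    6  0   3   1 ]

R1 → -1/4·R1
  [ 1  3  -3/4  3/4  3/4 ]
  [ 0  0     1    1    0 ]
  [ 2  6     0    3    1 ]
R3 → R3 − 2·R1
  [ 1  3  -3/4  3/4   3/4 ]
  [ 0  0     1    1     0 ]
  [ 0  0   3/2  3/2  -1/2 ]
R3 → R3 − 3/2·R2
  [ 1  3  -3/4  3/4   3/4 ]
  [ 0  0     1    1     0 ]
  [ 0  0     0    0  -1/2 ]
R3 → -2·R3
  [ 1  3  -3/4  3/4  3/4 ]
  [ 0  0     1    1    0 ]
  [ 0  0     0    0    1 ]
R1 → R1 − 3/4·R3
  [ 1  3  -3/4  3/4  0 ]
  [ 0  0     1    1  0 ]
  [ 0  0     0    0  1 ]
R1 → R1 + 3/4·R2
  [ 1  3  0  3/2  0 ]
  [ 0  0  1    1  0 ]
  [ 0  0  0    0  1 ]

[[1, 3, 0, 3/2, 0], [0, 0, 1, 1, 0], [0, 0, 0, 0, 1]]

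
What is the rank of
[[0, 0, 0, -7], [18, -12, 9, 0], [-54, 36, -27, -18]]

rank = 2

R1 ↔ R2
  [  18  -12    9    0 ]
  [   0    0    0   -7 ]
  [ -54   36  -27  -18 ]
R1 ← 1/18·R1
  [   1  -2/3  1/2    0 ]
  [   0     0    0   -7 ]
  [ -54    36  -27  -18 ]
R3 ← R3 + 54·R1
  [ 1  -2/3  1/2    0 ]
  [ 0     0    0   -7 ]
  [ 0     0    0  -18 ]
R2 ← -1/7·R2
  [ 1  -2/3  1/2    0 ]
  [ 0     0    0    1 ]
  [ 0     0    0  -18 ]
R3 ← R3 + 18·R2
  [ 1  -2/3  1/2  0 ]
  [ 0     0    0  1 ]
  [ 0     0    0  0 ]
The reduced form has 2 nonzero rows.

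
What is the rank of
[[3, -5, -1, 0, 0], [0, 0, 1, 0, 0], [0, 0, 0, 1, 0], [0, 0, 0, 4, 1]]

R1 -> 1/3·R1
  [ 1  -5/3  -1/3  0  0 ]
  [ 0     0     1  0  0 ]
  [ 0     0     0  1  0 ]
  [ 0     0     0  4  1 ]
R4 -> R4 − 4·R3
  [ 1  -5/3  -1/3  0  0 ]
  [ 0     0     1  0  0 ]
  [ 0     0     0  1  0 ]
  [ 0     0     0  0  1 ]
R1 -> R1 + 1/3·R2
  [ 1  -5/3  0  0  0 ]
  [ 0     0  1  0  0 ]
  [ 0     0  0  1  0 ]
  [ 0     0  0  0  1 ]
The reduced form has 4 nonzero rows.

rank = 4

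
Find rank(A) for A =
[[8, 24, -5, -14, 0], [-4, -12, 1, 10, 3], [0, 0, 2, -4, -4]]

rank = 2

R1 -> 1/8·R1
  [  1    3  -5/8  -7/4   0 ]
  [ -4  -12     1    10   3 ]
  [  0    0     2    -4  -4 ]
R2 -> R2 + 4·R1
  [ 1  3  -5/8  -7/4   0 ]
  [ 0  0  -3/2     3   3 ]
  [ 0  0     2    -4  -4 ]
R2 -> -2/3·R2
  [ 1  3  -5/8  -7/4   0 ]
  [ 0  0     1    -2  -2 ]
  [ 0  0     2    -4  -4 ]
R3 -> R3 − 2·R2
  [ 1  3  -5/8  -7/4   0 ]
  [ 0  0     1    -2  -2 ]
  [ 0  0     0     0   0 ]
R1 -> R1 + 5/8·R2
  [ 1  3  0  -3  -5/4 ]
  [ 0  0  1  -2    -2 ]
  [ 0  0  0   0     0 ]
The reduced form has 2 nonzero rows.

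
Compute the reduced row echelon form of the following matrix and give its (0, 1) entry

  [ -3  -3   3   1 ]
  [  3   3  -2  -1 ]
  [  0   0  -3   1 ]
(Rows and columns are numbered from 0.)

R1 -> -1/3·R1
  [ 1  1  -1  -1/3 ]
  [ 3  3  -2    -1 ]
  [ 0  0  -3     1 ]
R2 -> R2 − 3·R1
  [ 1  1  -1  -1/3 ]
  [ 0  0   1     0 ]
  [ 0  0  -3     1 ]
R3 -> R3 + 3·R2
  [ 1  1  -1  -1/3 ]
  [ 0  0   1     0 ]
  [ 0  0   0     1 ]
R1 -> R1 + 1/3·R3
  [ 1  1  -1  0 ]
  [ 0  0   1  0 ]
  [ 0  0   0  1 ]
R1 -> R1 + R2
  [ 1  1  0  0 ]
  [ 0  0  1  0 ]
  [ 0  0  0  1 ]

1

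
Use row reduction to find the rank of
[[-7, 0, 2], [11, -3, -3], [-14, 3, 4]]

rank = 3

R1 ← -1/7·R1
R2 ← R2 − 11·R1
R3 ← R3 + 14·R1
R2 ← -1/3·R2
R3 ← R3 − 3·R2
R3 ← 7·R3
R2 ← R2 + 1/21·R3
R1 ← R1 + 2/7·R3
The reduced form has 3 nonzero rows.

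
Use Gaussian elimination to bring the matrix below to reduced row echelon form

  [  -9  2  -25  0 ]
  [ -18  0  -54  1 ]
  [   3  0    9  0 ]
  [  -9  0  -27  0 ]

[[1, 0, 3, 0], [0, 1, 1, 0], [0, 0, 0, 1], [0, 0, 0, 0]]

Multiply R1 by -1/9.
  [   1  -2/9  25/9  0 ]
  [ -18     0   -54  1 ]
  [   3     0     9  0 ]
  [  -9     0   -27  0 ]
Add 18 times R1 to R2.
  [  1  -2/9  25/9  0 ]
  [  0    -4    -4  1 ]
  [  3     0     9  0 ]
  [ -9     0   -27  0 ]
Subtract 3 times R1 from R3.
  [  1  -2/9  25/9  0 ]
  [  0    -4    -4  1 ]
  [  0   2/3   2/3  0 ]
  [ -9     0   -27  0 ]
Add 9 times R1 to R4.
  [ 1  -2/9  25/9  0 ]
  [ 0    -4    -4  1 ]
  [ 0   2/3   2/3  0 ]
  [ 0    -2    -2  0 ]
Multiply R2 by -1/4.
  [ 1  -2/9  25/9     0 ]
  [ 0     1     1  -1/4 ]
  [ 0   2/3   2/3     0 ]
  [ 0    -2    -2     0 ]
Subtract 2/3 times R2 from R3.
  [ 1  -2/9  25/9     0 ]
  [ 0     1     1  -1/4 ]
  [ 0     0     0   1/6 ]
  [ 0    -2    -2     0 ]
Add 2 times R2 to R4.
  [ 1  -2/9  25/9     0 ]
  [ 0     1     1  -1/4 ]
  [ 0     0     0   1/6 ]
  [ 0     0     0  -1/2 ]
Multiply R3 by 6.
  [ 1  -2/9  25/9     0 ]
  [ 0     1     1  -1/4 ]
  [ 0     0     0     1 ]
  [ 0     0     0  -1/2 ]
Add 1/2 times R3 to R4.
  [ 1  -2/9  25/9     0 ]
  [ 0     1     1  -1/4 ]
  [ 0     0     0     1 ]
  [ 0     0     0     0 ]
Add 1/4 times R3 to R2.
  [ 1  -2/9  25/9  0 ]
  [ 0     1     1  0 ]
  [ 0     0     0  1 ]
  [ 0     0     0  0 ]
Add 2/9 times R2 to R1.
  [ 1  0  3  0 ]
  [ 0  1  1  0 ]
  [ 0  0  0  1 ]
  [ 0  0  0  0 ]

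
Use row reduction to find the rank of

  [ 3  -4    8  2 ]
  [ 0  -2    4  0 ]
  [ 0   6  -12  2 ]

r1 := 1/3·r1
  [ 1  -4/3  8/3  2/3 ]
  [ 0    -2    4    0 ]
  [ 0     6  -12    2 ]
r2 := -1/2·r2
  [ 1  -4/3  8/3  2/3 ]
  [ 0     1   -2    0 ]
  [ 0     6  -12    2 ]
r3 := r3 − 6·r2
  [ 1  -4/3  8/3  2/3 ]
  [ 0     1   -2    0 ]
  [ 0     0    0    2 ]
r3 := 1/2·r3
  [ 1  -4/3  8/3  2/3 ]
  [ 0     1   -2    0 ]
  [ 0     0    0    1 ]
r1 := r1 − 2/3·r3
  [ 1  -4/3  8/3  0 ]
  [ 0     1   -2  0 ]
  [ 0     0    0  1 ]
r1 := r1 + 4/3·r2
  [ 1  0   0  0 ]
  [ 0  1  -2  0 ]
  [ 0  0   0  1 ]
The reduced form has 3 nonzero rows.

rank = 3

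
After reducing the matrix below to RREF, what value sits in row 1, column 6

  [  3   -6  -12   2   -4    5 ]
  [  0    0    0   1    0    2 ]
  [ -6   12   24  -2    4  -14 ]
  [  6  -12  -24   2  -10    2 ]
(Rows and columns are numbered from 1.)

R1 ← 1/3·R1
  [  1   -2   -4  2/3  -4/3  5/3 ]
  [  0    0    0    1     0    2 ]
  [ -6   12   24   -2     4  -14 ]
  [  6  -12  -24    2   -10    2 ]
R3 ← R3 + 6·R1
  [ 1   -2   -4  2/3  -4/3  5/3 ]
  [ 0    0    0    1     0    2 ]
  [ 0    0    0    2    -4   -4 ]
  [ 6  -12  -24    2   -10    2 ]
R4 ← R4 − 6·R1
  [ 1  -2  -4  2/3  -4/3  5/3 ]
  [ 0   0   0    1     0    2 ]
  [ 0   0   0    2    -4   -4 ]
  [ 0   0   0   -2    -2   -8 ]
R3 ← R3 − 2·R2
  [ 1  -2  -4  2/3  -4/3  5/3 ]
  [ 0   0   0    1     0    2 ]
  [ 0   0   0    0    -4   -8 ]
  [ 0   0   0   -2    -2   -8 ]
R4 ← R4 + 2·R2
  [ 1  -2  -4  2/3  -4/3  5/3 ]
  [ 0   0   0    1     0    2 ]
  [ 0   0   0    0    -4   -8 ]
  [ 0   0   0    0    -2   -4 ]
R3 ← -1/4·R3
  [ 1  -2  -4  2/3  -4/3  5/3 ]
  [ 0   0   0    1     0    2 ]
  [ 0   0   0    0     1    2 ]
  [ 0   0   0    0    -2   -4 ]
R4 ← R4 + 2·R3
  [ 1  -2  -4  2/3  -4/3  5/3 ]
  [ 0   0   0    1     0    2 ]
  [ 0   0   0    0     1    2 ]
  [ 0   0   0    0     0    0 ]
R1 ← R1 + 4/3·R3
  [ 1  -2  -4  2/3  0  13/3 ]
  [ 0   0   0    1  0     2 ]
  [ 0   0   0    0  1     2 ]
  [ 0   0   0    0  0     0 ]
R1 ← R1 − 2/3·R2
  [ 1  -2  -4  0  0  3 ]
  [ 0   0   0  1  0  2 ]
  [ 0   0   0  0  1  2 ]
  [ 0   0   0  0  0  0 ]

3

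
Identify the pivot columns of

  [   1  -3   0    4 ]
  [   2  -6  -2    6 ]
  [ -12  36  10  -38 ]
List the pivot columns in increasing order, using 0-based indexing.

0, 2

R2 → R2 − 2·R1
  [   1  -3   0    4 ]
  [   0   0  -2   -2 ]
  [ -12  36  10  -38 ]
R3 → R3 + 12·R1
  [ 1  -3   0   4 ]
  [ 0   0  -2  -2 ]
  [ 0   0  10  10 ]
R2 → -1/2·R2
  [ 1  -3   0   4 ]
  [ 0   0   1   1 ]
  [ 0   0  10  10 ]
R3 → R3 − 10·R2
  [ 1  -3  0  4 ]
  [ 0   0  1  1 ]
  [ 0   0  0  0 ]
Pivot columns are the columns containing a leading 1.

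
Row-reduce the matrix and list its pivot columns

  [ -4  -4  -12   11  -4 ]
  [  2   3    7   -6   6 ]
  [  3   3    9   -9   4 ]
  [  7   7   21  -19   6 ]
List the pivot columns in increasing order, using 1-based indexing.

Multiply r1 by -1/4.
Subtract 2 times r1 from r2.
Subtract 3 times r1 from r3.
Subtract 7 times r1 from r4.
Multiply r3 by -4/3.
Subtract 1/4 times r3 from r4.
Multiply r4 by -3/2.
Add 4/3 times r4 to r3.
Subtract 4 times r4 from r2.
Subtract r4 from r1.
Add 1/2 times r3 to r2.
Add 11/4 times r3 to r1.
Subtract r2 from r1.
Pivot columns are the columns containing a leading 1.

1, 2, 4, 5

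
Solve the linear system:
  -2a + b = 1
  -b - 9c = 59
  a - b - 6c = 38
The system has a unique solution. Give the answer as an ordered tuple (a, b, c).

Form the augmented matrix and row-reduce:
  [ -2   1   0  |   1 ]
  [  0  -1  -9  |  59 ]
  [  1  -1  -6  |  38 ]
R1 ← -1/2·R1
  [ 1  -1/2   0  |  -1/2 ]
  [ 0    -1  -9  |    59 ]
  [ 1    -1  -6  |    38 ]
R3 ← R3 − R1
  [ 1  -1/2   0  |  -1/2 ]
  [ 0    -1  -9  |    59 ]
  [ 0  -1/2  -6  |  77/2 ]
R2 ← -1·R2
  [ 1  -1/2   0  |  -1/2 ]
  [ 0     1   9  |   -59 ]
  [ 0  -1/2  -6  |  77/2 ]
R3 ← R3 + 1/2·R2
  [ 1  -1/2     0  |  -1/2 ]
  [ 0     1     9  |   -59 ]
  [ 0     0  -3/2  |     9 ]
R3 ← -2/3·R3
  [ 1  -1/2  0  |  -1/2 ]
  [ 0     1  9  |   -59 ]
  [ 0     0  1  |    -6 ]
R2 ← R2 − 9·R3
  [ 1  -1/2  0  |  -1/2 ]
  [ 0     1  0  |    -5 ]
  [ 0     0  1  |    -6 ]
R1 ← R1 + 1/2·R2
  [ 1  0  0  |  -3 ]
  [ 0  1  0  |  -5 ]
  [ 0  0  1  |  -6 ]
Reading off the last column: a = -3, b = -5, c = -6.

(-3, -5, -6)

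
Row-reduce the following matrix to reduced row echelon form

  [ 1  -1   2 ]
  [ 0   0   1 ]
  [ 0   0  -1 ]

R3 → R3 + R2
  [ 1  -1  2 ]
  [ 0   0  1 ]
  [ 0   0  0 ]
R1 → R1 − 2·R2
  [ 1  -1  0 ]
  [ 0   0  1 ]
  [ 0   0  0 ]

[[1, -1, 0], [0, 0, 1], [0, 0, 0]]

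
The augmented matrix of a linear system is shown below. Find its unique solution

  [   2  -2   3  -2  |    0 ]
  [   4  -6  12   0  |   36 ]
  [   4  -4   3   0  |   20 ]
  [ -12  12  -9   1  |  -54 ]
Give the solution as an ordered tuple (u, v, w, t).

(2, -2, 4/3, 6)

Multiply R1 by 1/2.
  [   1  -1  3/2  -1  |    0 ]
  [   4  -6   12   0  |   36 ]
  [   4  -4    3   0  |   20 ]
  [ -12  12   -9   1  |  -54 ]
Subtract 4 times R1 from R2.
  [   1  -1  3/2  -1  |    0 ]
  [   0  -2    6   4  |   36 ]
  [   4  -4    3   0  |   20 ]
  [ -12  12   -9   1  |  -54 ]
Subtract 4 times R1 from R3.
  [   1  -1  3/2  -1  |    0 ]
  [   0  -2    6   4  |   36 ]
  [   0   0   -3   4  |   20 ]
  [ -12  12   -9   1  |  -54 ]
Add 12 times R1 to R4.
  [ 1  -1  3/2   -1  |    0 ]
  [ 0  -2    6    4  |   36 ]
  [ 0   0   -3    4  |   20 ]
  [ 0   0    9  -11  |  -54 ]
Multiply R2 by -1/2.
  [ 1  -1  3/2   -1  |    0 ]
  [ 0   1   -3   -2  |  -18 ]
  [ 0   0   -3    4  |   20 ]
  [ 0   0    9  -11  |  -54 ]
Multiply R3 by -1/3.
  [ 1  -1  3/2    -1  |      0 ]
  [ 0   1   -3    -2  |    -18 ]
  [ 0   0    1  -4/3  |  -20/3 ]
  [ 0   0    9   -11  |    -54 ]
Subtract 9 times R3 from R4.
  [ 1  -1  3/2    -1  |      0 ]
  [ 0   1   -3    -2  |    -18 ]
  [ 0   0    1  -4/3  |  -20/3 ]
  [ 0   0    0     1  |      6 ]
Add 4/3 times R4 to R3.
  [ 1  -1  3/2  -1  |    0 ]
  [ 0   1   -3  -2  |  -18 ]
  [ 0   0    1   0  |  4/3 ]
  [ 0   0    0   1  |    6 ]
Add 2 times R4 to R2.
  [ 1  -1  3/2  -1  |    0 ]
  [ 0   1   -3   0  |   -6 ]
  [ 0   0    1   0  |  4/3 ]
  [ 0   0    0   1  |    6 ]
Add R4 to R1.
  [ 1  -1  3/2  0  |    6 ]
  [ 0   1   -3  0  |   -6 ]
  [ 0   0    1  0  |  4/3 ]
  [ 0   0    0  1  |    6 ]
Add 3 times R3 to R2.
  [ 1  -1  3/2  0  |    6 ]
  [ 0   1    0  0  |   -2 ]
  [ 0   0    1  0  |  4/3 ]
  [ 0   0    0  1  |    6 ]
Subtract 3/2 times R3 from R1.
  [ 1  -1  0  0  |    4 ]
  [ 0   1  0  0  |   -2 ]
  [ 0   0  1  0  |  4/3 ]
  [ 0   0  0  1  |    6 ]
Add R2 to R1.
  [ 1  0  0  0  |    2 ]
  [ 0  1  0  0  |   -2 ]
  [ 0  0  1  0  |  4/3 ]
  [ 0  0  0  1  |    6 ]
Reading off the last column: u = 2, v = -2, w = 4/3, t = 6.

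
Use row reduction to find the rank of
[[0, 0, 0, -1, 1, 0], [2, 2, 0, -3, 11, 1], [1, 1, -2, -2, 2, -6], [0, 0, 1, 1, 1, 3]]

R1 ↔ R2
  [ 2  2   0  -3  11   1 ]
  [ 0  0   0  -1   1   0 ]
  [ 1  1  -2  -2   2  -6 ]
  [ 0  0   1   1   1   3 ]
R1 ← 1/2·R1
  [ 1  1   0  -3/2  11/2  1/2 ]
  [ 0  0   0    -1     1    0 ]
  [ 1  1  -2    -2     2   -6 ]
  [ 0  0   1     1     1    3 ]
R3 ← R3 − R1
  [ 1  1   0  -3/2  11/2    1/2 ]
  [ 0  0   0    -1     1      0 ]
  [ 0  0  -2  -1/2  -7/2  -13/2 ]
  [ 0  0   1     1     1      3 ]
R2 ↔ R3
  [ 1  1   0  -3/2  11/2    1/2 ]
  [ 0  0  -2  -1/2  -7/2  -13/2 ]
  [ 0  0   0    -1     1      0 ]
  [ 0  0   1     1     1      3 ]
R2 ← -1/2·R2
  [ 1  1  0  -3/2  11/2   1/2 ]
  [ 0  0  1   1/4   7/4  13/4 ]
  [ 0  0  0    -1     1     0 ]
  [ 0  0  1     1     1     3 ]
R4 ← R4 − R2
  [ 1  1  0  -3/2  11/2   1/2 ]
  [ 0  0  1   1/4   7/4  13/4 ]
  [ 0  0  0    -1     1     0 ]
  [ 0  0  0   3/4  -3/4  -1/4 ]
R3 ← -1·R3
  [ 1  1  0  -3/2  11/2   1/2 ]
  [ 0  0  1   1/4   7/4  13/4 ]
  [ 0  0  0     1    -1     0 ]
  [ 0  0  0   3/4  -3/4  -1/4 ]
R4 ← R4 − 3/4·R3
  [ 1  1  0  -3/2  11/2   1/2 ]
  [ 0  0  1   1/4   7/4  13/4 ]
  [ 0  0  0     1    -1     0 ]
  [ 0  0  0     0     0  -1/4 ]
R4 ← -4·R4
  [ 1  1  0  -3/2  11/2   1/2 ]
  [ 0  0  1   1/4   7/4  13/4 ]
  [ 0  0  0     1    -1     0 ]
  [ 0  0  0     0     0     1 ]
R2 ← R2 − 13/4·R4
  [ 1  1  0  -3/2  11/2  1/2 ]
  [ 0  0  1   1/4   7/4    0 ]
  [ 0  0  0     1    -1    0 ]
  [ 0  0  0     0     0    1 ]
R1 ← R1 − 1/2·R4
  [ 1  1  0  -3/2  11/2  0 ]
  [ 0  0  1   1/4   7/4  0 ]
  [ 0  0  0     1    -1  0 ]
  [ 0  0  0     0     0  1 ]
R2 ← R2 − 1/4·R3
  [ 1  1  0  -3/2  11/2  0 ]
  [ 0  0  1     0     2  0 ]
  [ 0  0  0     1    -1  0 ]
  [ 0  0  0     0     0  1 ]
R1 ← R1 + 3/2·R3
  [ 1  1  0  0   4  0 ]
  [ 0  0  1  0   2  0 ]
  [ 0  0  0  1  -1  0 ]
  [ 0  0  0  0   0  1 ]
The reduced form has 4 nonzero rows.

rank = 4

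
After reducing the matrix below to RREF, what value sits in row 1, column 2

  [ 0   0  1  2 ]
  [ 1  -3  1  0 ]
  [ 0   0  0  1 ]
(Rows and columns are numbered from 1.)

ρ1 <-> ρ2
ρ2 → ρ2 − 2·ρ3
ρ1 → ρ1 − ρ2

-3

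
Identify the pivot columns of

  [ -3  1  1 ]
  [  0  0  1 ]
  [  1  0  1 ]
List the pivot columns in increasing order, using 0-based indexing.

ρ1 → -1/3·ρ1
  [ 1  -1/3  -1/3 ]
  [ 0     0     1 ]
  [ 1     0     1 ]
ρ3 → ρ3 − ρ1
  [ 1  -1/3  -1/3 ]
  [ 0     0     1 ]
  [ 0   1/3   4/3 ]
ρ2 <-> ρ3
  [ 1  -1/3  -1/3 ]
  [ 0   1/3   4/3 ]
  [ 0     0     1 ]
ρ2 → 3·ρ2
  [ 1  -1/3  -1/3 ]
  [ 0     1     4 ]
  [ 0     0     1 ]
ρ2 → ρ2 − 4·ρ3
  [ 1  -1/3  -1/3 ]
  [ 0     1     0 ]
  [ 0     0     1 ]
ρ1 → ρ1 + 1/3·ρ3
  [ 1  -1/3  0 ]
  [ 0     1  0 ]
  [ 0     0  1 ]
ρ1 → ρ1 + 1/3·ρ2
  [ 1  0  0 ]
  [ 0  1  0 ]
  [ 0  0  1 ]
Pivot columns are the columns containing a leading 1.

0, 1, 2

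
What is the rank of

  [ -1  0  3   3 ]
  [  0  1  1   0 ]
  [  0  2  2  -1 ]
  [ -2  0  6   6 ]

rank = 3

Multiply r1 by -1.
Add 2 times r1 to r4.
Subtract 2 times r2 from r3.
Multiply r3 by -1.
Add 3 times r3 to r1.
The reduced form has 3 nonzero rows.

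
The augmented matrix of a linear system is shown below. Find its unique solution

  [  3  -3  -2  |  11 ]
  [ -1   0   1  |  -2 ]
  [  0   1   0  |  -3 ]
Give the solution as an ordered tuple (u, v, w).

Multiply ρ1 by 1/3.
  [  1  -1  -2/3  |  11/3 ]
  [ -1   0     1  |    -2 ]
  [  0   1     0  |    -3 ]
Add ρ1 to ρ2.
  [ 1  -1  -2/3  |  11/3 ]
  [ 0  -1   1/3  |   5/3 ]
  [ 0   1     0  |    -3 ]
Multiply ρ2 by -1.
  [ 1  -1  -2/3  |  11/3 ]
  [ 0   1  -1/3  |  -5/3 ]
  [ 0   1     0  |    -3 ]
Subtract ρ2 from ρ3.
  [ 1  -1  -2/3  |  11/3 ]
  [ 0   1  -1/3  |  -5/3 ]
  [ 0   0   1/3  |  -4/3 ]
Multiply ρ3 by 3.
  [ 1  -1  -2/3  |  11/3 ]
  [ 0   1  -1/3  |  -5/3 ]
  [ 0   0     1  |    -4 ]
Add 1/3 times ρ3 to ρ2.
  [ 1  -1  -2/3  |  11/3 ]
  [ 0   1     0  |    -3 ]
  [ 0   0     1  |    -4 ]
Add 2/3 times ρ3 to ρ1.
  [ 1  -1  0  |   1 ]
  [ 0   1  0  |  -3 ]
  [ 0   0  1  |  -4 ]
Add ρ2 to ρ1.
  [ 1  0  0  |  -2 ]
  [ 0  1  0  |  -3 ]
  [ 0  0  1  |  -4 ]
Reading off the last column: u = -2, v = -3, w = -4.

(-2, -3, -4)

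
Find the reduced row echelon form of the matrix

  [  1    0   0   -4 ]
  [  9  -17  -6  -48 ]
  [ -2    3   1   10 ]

R2 → R2 − 9·R1
R3 → R3 + 2·R1
R2 → -1/17·R2
R3 → R3 − 3·R2
R3 → -17·R3
R2 → R2 − 6/17·R3

[[1, 0, 0, -4], [0, 1, 0, 0], [0, 0, 1, 2]]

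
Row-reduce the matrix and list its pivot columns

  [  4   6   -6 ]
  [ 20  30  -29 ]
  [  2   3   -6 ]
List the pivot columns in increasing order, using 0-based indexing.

R1 -> 1/4·R1
  [  1  3/2  -3/2 ]
  [ 20   30   -29 ]
  [  2    3    -6 ]
R2 -> R2 − 20·R1
  [ 1  3/2  -3/2 ]
  [ 0    0     1 ]
  [ 2    3    -6 ]
R3 -> R3 − 2·R1
  [ 1  3/2  -3/2 ]
  [ 0    0     1 ]
  [ 0    0    -3 ]
R3 -> R3 + 3·R2
  [ 1  3/2  -3/2 ]
  [ 0    0     1 ]
  [ 0    0     0 ]
R1 -> R1 + 3/2·R2
  [ 1  3/2  0 ]
  [ 0    0  1 ]
  [ 0    0  0 ]
Pivot columns are the columns containing a leading 1.

0, 2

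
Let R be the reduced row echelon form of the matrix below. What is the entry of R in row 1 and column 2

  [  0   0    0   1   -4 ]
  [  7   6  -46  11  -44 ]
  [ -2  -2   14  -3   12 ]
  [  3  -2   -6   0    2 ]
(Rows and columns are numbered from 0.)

ρ1 ↔ ρ2
  [  7   6  -46  11  -44 ]
  [  0   0    0   1   -4 ]
  [ -2  -2   14  -3   12 ]
  [  3  -2   -6   0    2 ]
ρ1 := 1/7·ρ1
  [  1  6/7  -46/7  11/7  -44/7 ]
  [  0    0      0     1     -4 ]
  [ -2   -2     14    -3     12 ]
  [  3   -2     -6     0      2 ]
ρ3 := ρ3 + 2·ρ1
  [ 1   6/7  -46/7  11/7  -44/7 ]
  [ 0     0      0     1     -4 ]
  [ 0  -2/7    6/7   1/7   -4/7 ]
  [ 3    -2     -6     0      2 ]
ρ4 := ρ4 − 3·ρ1
  [ 1    6/7  -46/7   11/7  -44/7 ]
  [ 0      0      0      1     -4 ]
  [ 0   -2/7    6/7    1/7   -4/7 ]
  [ 0  -32/7   96/7  -33/7  146/7 ]
ρ2 ↔ ρ3
  [ 1    6/7  -46/7   11/7  -44/7 ]
  [ 0   -2/7    6/7    1/7   -4/7 ]
  [ 0      0      0      1     -4 ]
  [ 0  -32/7   96/7  -33/7  146/7 ]
ρ2 := -7/2·ρ2
  [ 1    6/7  -46/7   11/7  -44/7 ]
  [ 0      1     -3   -1/2      2 ]
  [ 0      0      0      1     -4 ]
  [ 0  -32/7   96/7  -33/7  146/7 ]
ρ4 := ρ4 + 32/7·ρ2
  [ 1  6/7  -46/7  11/7  -44/7 ]
  [ 0    1     -3  -1/2      2 ]
  [ 0    0      0     1     -4 ]
  [ 0    0      0    -7     30 ]
ρ4 := ρ4 + 7·ρ3
  [ 1  6/7  -46/7  11/7  -44/7 ]
  [ 0    1     -3  -1/2      2 ]
  [ 0    0      0     1     -4 ]
  [ 0    0      0     0      2 ]
ρ4 := 1/2·ρ4
  [ 1  6/7  -46/7  11/7  -44/7 ]
  [ 0    1     -3  -1/2      2 ]
  [ 0    0      0     1     -4 ]
  [ 0    0      0     0      1 ]
ρ3 := ρ3 + 4·ρ4
  [ 1  6/7  -46/7  11/7  -44/7 ]
  [ 0    1     -3  -1/2      2 ]
  [ 0    0      0     1      0 ]
  [ 0    0      0     0      1 ]
ρ2 := ρ2 − 2·ρ4
  [ 1  6/7  -46/7  11/7  -44/7 ]
  [ 0    1     -3  -1/2      0 ]
  [ 0    0      0     1      0 ]
  [ 0    0      0     0      1 ]
ρ1 := ρ1 + 44/7·ρ4
  [ 1  6/7  -46/7  11/7  0 ]
  [ 0    1     -3  -1/2  0 ]
  [ 0    0      0     1  0 ]
  [ 0    0      0     0  1 ]
ρ2 := ρ2 + 1/2·ρ3
  [ 1  6/7  -46/7  11/7  0 ]
  [ 0    1     -3     0  0 ]
  [ 0    0      0     1  0 ]
  [ 0    0      0     0  1 ]
ρ1 := ρ1 − 11/7·ρ3
  [ 1  6/7  -46/7  0  0 ]
  [ 0    1     -3  0  0 ]
  [ 0    0      0  1  0 ]
  [ 0    0      0  0  1 ]
ρ1 := ρ1 − 6/7·ρ2
  [ 1  0  -4  0  0 ]
  [ 0  1  -3  0  0 ]
  [ 0  0   0  1  0 ]
  [ 0  0   0  0  1 ]

-3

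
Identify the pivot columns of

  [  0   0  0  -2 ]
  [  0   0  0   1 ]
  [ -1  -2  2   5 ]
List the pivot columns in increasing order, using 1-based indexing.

R1 <-> R3
  [ -1  -2  2   5 ]
  [  0   0  0   1 ]
  [  0   0  0  -2 ]
R1 ← -1·R1
  [ 1  2  -2  -5 ]
  [ 0  0   0   1 ]
  [ 0  0   0  -2 ]
R3 ← R3 + 2·R2
  [ 1  2  -2  -5 ]
  [ 0  0   0   1 ]
  [ 0  0   0   0 ]
R1 ← R1 + 5·R2
  [ 1  2  -2  0 ]
  [ 0  0   0  1 ]
  [ 0  0   0  0 ]
Pivot columns are the columns containing a leading 1.

1, 4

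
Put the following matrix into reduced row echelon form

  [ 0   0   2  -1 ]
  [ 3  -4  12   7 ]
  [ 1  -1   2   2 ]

[[1, 0, 0, -1], [0, 1, 0, -4], [0, 0, 1, -1/2]]

ρ1 ↔ ρ2
  [ 3  -4  12   7 ]
  [ 0   0   2  -1 ]
  [ 1  -1   2   2 ]
ρ1 ← 1/3·ρ1
  [ 1  -4/3  4  7/3 ]
  [ 0     0  2   -1 ]
  [ 1    -1  2    2 ]
ρ3 ← ρ3 − ρ1
  [ 1  -4/3   4   7/3 ]
  [ 0     0   2    -1 ]
  [ 0   1/3  -2  -1/3 ]
ρ2 ↔ ρ3
  [ 1  -4/3   4   7/3 ]
  [ 0   1/3  -2  -1/3 ]
  [ 0     0   2    -1 ]
ρ2 ← 3·ρ2
  [ 1  -4/3   4  7/3 ]
  [ 0     1  -6   -1 ]
  [ 0     0   2   -1 ]
ρ3 ← 1/2·ρ3
  [ 1  -4/3   4   7/3 ]
  [ 0     1  -6    -1 ]
  [ 0     0   1  -1/2 ]
ρ2 ← ρ2 + 6·ρ3
  [ 1  -4/3  4   7/3 ]
  [ 0     1  0    -4 ]
  [ 0     0  1  -1/2 ]
ρ1 ← ρ1 − 4·ρ3
  [ 1  -4/3  0  13/3 ]
  [ 0     1  0    -4 ]
  [ 0     0  1  -1/2 ]
ρ1 ← ρ1 + 4/3·ρ2
  [ 1  0  0    -1 ]
  [ 0  1  0    -4 ]
  [ 0  0  1  -1/2 ]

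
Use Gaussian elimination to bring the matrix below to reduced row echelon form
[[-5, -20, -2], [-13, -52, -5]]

R1 → -1/5·R1
  [   1    4  2/5 ]
  [ -13  -52   -5 ]
R2 → R2 + 13·R1
  [ 1  4  2/5 ]
  [ 0  0  1/5 ]
R2 → 5·R2
  [ 1  4  2/5 ]
  [ 0  0    1 ]
R1 → R1 − 2/5·R2
  [ 1  4  0 ]
  [ 0  0  1 ]

[[1, 4, 0], [0, 0, 1]]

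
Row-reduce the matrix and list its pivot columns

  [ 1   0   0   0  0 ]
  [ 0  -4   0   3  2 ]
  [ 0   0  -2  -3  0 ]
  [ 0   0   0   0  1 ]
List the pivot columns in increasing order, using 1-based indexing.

r2 → -1/4·r2
  [ 1  0   0     0     0 ]
  [ 0  1   0  -3/4  -1/2 ]
  [ 0  0  -2    -3     0 ]
  [ 0  0   0     0     1 ]
r3 → -1/2·r3
  [ 1  0  0     0     0 ]
  [ 0  1  0  -3/4  -1/2 ]
  [ 0  0  1   3/2     0 ]
  [ 0  0  0     0     1 ]
r2 → r2 + 1/2·r4
  [ 1  0  0     0  0 ]
  [ 0  1  0  -3/4  0 ]
  [ 0  0  1   3/2  0 ]
  [ 0  0  0     0  1 ]
Pivot columns are the columns containing a leading 1.

1, 2, 3, 5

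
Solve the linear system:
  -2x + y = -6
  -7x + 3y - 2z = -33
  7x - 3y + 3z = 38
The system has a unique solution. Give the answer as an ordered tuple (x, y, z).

Form the augmented matrix and row-reduce:
  [ -2   1   0  |   -6 ]
  [ -7   3  -2  |  -33 ]
  [  7  -3   3  |   38 ]
Multiply r1 by -1/2.
  [  1  -1/2   0  |    3 ]
  [ -7     3  -2  |  -33 ]
  [  7    -3   3  |   38 ]
Add 7 times r1 to r2.
  [ 1  -1/2   0  |    3 ]
  [ 0  -1/2  -2  |  -12 ]
  [ 7    -3   3  |   38 ]
Subtract 7 times r1 from r3.
  [ 1  -1/2   0  |    3 ]
  [ 0  -1/2  -2  |  -12 ]
  [ 0   1/2   3  |   17 ]
Multiply r2 by -2.
  [ 1  -1/2  0  |   3 ]
  [ 0     1  4  |  24 ]
  [ 0   1/2  3  |  17 ]
Subtract 1/2 times r2 from r3.
  [ 1  -1/2  0  |   3 ]
  [ 0     1  4  |  24 ]
  [ 0     0  1  |   5 ]
Subtract 4 times r3 from r2.
  [ 1  -1/2  0  |  3 ]
  [ 0     1  0  |  4 ]
  [ 0     0  1  |  5 ]
Add 1/2 times r2 to r1.
  [ 1  0  0  |  5 ]
  [ 0  1  0  |  4 ]
  [ 0  0  1  |  5 ]
Reading off the last column: x = 5, y = 4, z = 5.

(5, 4, 5)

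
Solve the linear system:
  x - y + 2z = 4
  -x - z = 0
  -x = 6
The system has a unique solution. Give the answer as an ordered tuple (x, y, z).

Form the augmented matrix and row-reduce:
  [  1  -1   2  |  4 ]
  [ -1   0  -1  |  0 ]
  [ -1   0   0  |  6 ]
ρ2 := ρ2 + ρ1
  [  1  -1  2  |  4 ]
  [  0  -1  1  |  4 ]
  [ -1   0  0  |  6 ]
ρ3 := ρ3 + ρ1
  [ 1  -1  2  |   4 ]
  [ 0  -1  1  |   4 ]
  [ 0  -1  2  |  10 ]
ρ2 := -1·ρ2
  [ 1  -1   2  |   4 ]
  [ 0   1  -1  |  -4 ]
  [ 0  -1   2  |  10 ]
ρ3 := ρ3 + ρ2
  [ 1  -1   2  |   4 ]
  [ 0   1  -1  |  -4 ]
  [ 0   0   1  |   6 ]
ρ2 := ρ2 + ρ3
  [ 1  -1  2  |  4 ]
  [ 0   1  0  |  2 ]
  [ 0   0  1  |  6 ]
ρ1 := ρ1 − 2·ρ3
  [ 1  -1  0  |  -8 ]
  [ 0   1  0  |   2 ]
  [ 0   0  1  |   6 ]
ρ1 := ρ1 + ρ2
  [ 1  0  0  |  -6 ]
  [ 0  1  0  |   2 ]
  [ 0  0  1  |   6 ]
Reading off the last column: x = -6, y = 2, z = 6.

(-6, 2, 6)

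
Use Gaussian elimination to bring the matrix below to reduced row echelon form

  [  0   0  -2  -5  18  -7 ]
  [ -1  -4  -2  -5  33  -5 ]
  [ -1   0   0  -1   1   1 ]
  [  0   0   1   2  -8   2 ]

R1 <=> R2
  [ -1  -4  -2  -5  33  -5 ]
  [  0   0  -2  -5  18  -7 ]
  [ -1   0   0  -1   1   1 ]
  [  0   0   1   2  -8   2 ]
R1 ← -1·R1
  [  1  4   2   5  -33   5 ]
  [  0  0  -2  -5   18  -7 ]
  [ -1  0   0  -1    1   1 ]
  [  0  0   1   2   -8   2 ]
R3 ← R3 + R1
  [ 1  4   2   5  -33   5 ]
  [ 0  0  -2  -5   18  -7 ]
  [ 0  4   2   4  -32   6 ]
  [ 0  0   1   2   -8   2 ]
R2 <=> R3
  [ 1  4   2   5  -33   5 ]
  [ 0  4   2   4  -32   6 ]
  [ 0  0  -2  -5   18  -7 ]
  [ 0  0   1   2   -8   2 ]
R2 ← 1/4·R2
  [ 1  4    2   5  -33    5 ]
  [ 0  1  1/2   1   -8  3/2 ]
  [ 0  0   -2  -5   18   -7 ]
  [ 0  0    1   2   -8    2 ]
R3 ← -1/2·R3
  [ 1  4    2    5  -33    5 ]
  [ 0  1  1/2    1   -8  3/2 ]
  [ 0  0    1  5/2   -9  7/2 ]
  [ 0  0    1    2   -8    2 ]
R4 ← R4 − R3
  [ 1  4    2     5  -33     5 ]
  [ 0  1  1/2     1   -8   3/2 ]
  [ 0  0    1   5/2   -9   7/2 ]
  [ 0  0    0  -1/2    1  -3/2 ]
R4 ← -2·R4
  [ 1  4    2    5  -33    5 ]
  [ 0  1  1/2    1   -8  3/2 ]
  [ 0  0    1  5/2   -9  7/2 ]
  [ 0  0    0    1   -2    3 ]
R3 ← R3 − 5/2·R4
  [ 1  4    2  5  -33    5 ]
  [ 0  1  1/2  1   -8  3/2 ]
  [ 0  0    1  0   -4   -4 ]
  [ 0  0    0  1   -2    3 ]
R2 ← R2 − R4
  [ 1  4    2  5  -33     5 ]
  [ 0  1  1/2  0   -6  -3/2 ]
  [ 0  0    1  0   -4    -4 ]
  [ 0  0    0  1   -2     3 ]
R1 ← R1 − 5·R4
  [ 1  4    2  0  -23   -10 ]
  [ 0  1  1/2  0   -6  -3/2 ]
  [ 0  0    1  0   -4    -4 ]
  [ 0  0    0  1   -2     3 ]
R2 ← R2 − 1/2·R3
  [ 1  4  2  0  -23  -10 ]
  [ 0  1  0  0   -4  1/2 ]
  [ 0  0  1  0   -4   -4 ]
  [ 0  0  0  1   -2    3 ]
R1 ← R1 − 2·R3
  [ 1  4  0  0  -15   -2 ]
  [ 0  1  0  0   -4  1/2 ]
  [ 0  0  1  0   -4   -4 ]
  [ 0  0  0  1   -2    3 ]
R1 ← R1 − 4·R2
  [ 1  0  0  0   1   -4 ]
  [ 0  1  0  0  -4  1/2 ]
  [ 0  0  1  0  -4   -4 ]
  [ 0  0  0  1  -2    3 ]

[[1, 0, 0, 0, 1, -4], [0, 1, 0, 0, -4, 1/2], [0, 0, 1, 0, -4, -4], [0, 0, 0, 1, -2, 3]]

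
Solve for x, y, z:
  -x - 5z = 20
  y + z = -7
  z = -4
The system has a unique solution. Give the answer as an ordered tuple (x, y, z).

(0, -3, -4)

Form the augmented matrix and row-reduce:
  [ -1  0  -5  |  20 ]
  [  0  1   1  |  -7 ]
  [  0  0   1  |  -4 ]
R1 -> -1·R1
  [ 1  0  5  |  -20 ]
  [ 0  1  1  |   -7 ]
  [ 0  0  1  |   -4 ]
R2 -> R2 − R3
  [ 1  0  5  |  -20 ]
  [ 0  1  0  |   -3 ]
  [ 0  0  1  |   -4 ]
R1 -> R1 − 5·R3
  [ 1  0  0  |   0 ]
  [ 0  1  0  |  -3 ]
  [ 0  0  1  |  -4 ]
Reading off the last column: x = 0, y = -3, z = -4.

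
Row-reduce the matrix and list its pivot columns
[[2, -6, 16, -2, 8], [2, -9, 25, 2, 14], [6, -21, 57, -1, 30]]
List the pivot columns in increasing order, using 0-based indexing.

Multiply r1 by 1/2.
  [ 1   -3   8  -1   4 ]
  [ 2   -9  25   2  14 ]
  [ 6  -21  57  -1  30 ]
Subtract 2 times r1 from r2.
  [ 1   -3   8  -1   4 ]
  [ 0   -3   9   4   6 ]
  [ 6  -21  57  -1  30 ]
Subtract 6 times r1 from r3.
  [ 1  -3  8  -1  4 ]
  [ 0  -3  9   4  6 ]
  [ 0  -3  9   5  6 ]
Multiply r2 by -1/3.
  [ 1  -3   8    -1   4 ]
  [ 0   1  -3  -4/3  -2 ]
  [ 0  -3   9     5   6 ]
Add 3 times r2 to r3.
  [ 1  -3   8    -1   4 ]
  [ 0   1  -3  -4/3  -2 ]
  [ 0   0   0     1   0 ]
Add 4/3 times r3 to r2.
  [ 1  -3   8  -1   4 ]
  [ 0   1  -3   0  -2 ]
  [ 0   0   0   1   0 ]
Add r3 to r1.
  [ 1  -3   8  0   4 ]
  [ 0   1  -3  0  -2 ]
  [ 0   0   0  1   0 ]
Add 3 times r2 to r1.
  [ 1  0  -1  0  -2 ]
  [ 0  1  -3  0  -2 ]
  [ 0  0   0  1   0 ]
Pivot columns are the columns containing a leading 1.

0, 1, 3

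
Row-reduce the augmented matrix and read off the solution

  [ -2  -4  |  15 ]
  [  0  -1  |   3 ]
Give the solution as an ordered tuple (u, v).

(-3/2, -3)

R1 := -1/2·R1
  [ 1   2  |  -15/2 ]
  [ 0  -1  |      3 ]
R2 := -1·R2
  [ 1  2  |  -15/2 ]
  [ 0  1  |     -3 ]
R1 := R1 − 2·R2
  [ 1  0  |  -3/2 ]
  [ 0  1  |    -3 ]
Reading off the last column: u = -3/2, v = -3.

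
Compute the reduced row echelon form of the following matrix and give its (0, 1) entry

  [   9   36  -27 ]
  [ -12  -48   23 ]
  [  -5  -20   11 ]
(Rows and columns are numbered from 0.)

4

R1 := 1/9·R1
  [   1    4  -3 ]
  [ -12  -48  23 ]
  [  -5  -20  11 ]
R2 := R2 + 12·R1
  [  1    4   -3 ]
  [  0    0  -13 ]
  [ -5  -20   11 ]
R3 := R3 + 5·R1
  [ 1  4   -3 ]
  [ 0  0  -13 ]
  [ 0  0   -4 ]
R2 := -1/13·R2
  [ 1  4  -3 ]
  [ 0  0   1 ]
  [ 0  0  -4 ]
R3 := R3 + 4·R2
  [ 1  4  -3 ]
  [ 0  0   1 ]
  [ 0  0   0 ]
R1 := R1 + 3·R2
  [ 1  4  0 ]
  [ 0  0  1 ]
  [ 0  0  0 ]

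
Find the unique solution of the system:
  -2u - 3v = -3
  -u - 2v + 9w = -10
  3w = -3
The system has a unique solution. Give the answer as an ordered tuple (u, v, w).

(3, -1, -1)

Form the augmented matrix and row-reduce:
  [ -2  -3  0  |   -3 ]
  [ -1  -2  9  |  -10 ]
  [  0   0  3  |   -3 ]
R1 -> -1/2·R1
  [  1  3/2  0  |  3/2 ]
  [ -1   -2  9  |  -10 ]
  [  0    0  3  |   -3 ]
R2 -> R2 + R1
  [ 1   3/2  0  |    3/2 ]
  [ 0  -1/2  9  |  -17/2 ]
  [ 0     0  3  |     -3 ]
R2 -> -2·R2
  [ 1  3/2    0  |  3/2 ]
  [ 0    1  -18  |   17 ]
  [ 0    0    3  |   -3 ]
R3 -> 1/3·R3
  [ 1  3/2    0  |  3/2 ]
  [ 0    1  -18  |   17 ]
  [ 0    0    1  |   -1 ]
R2 -> R2 + 18·R3
  [ 1  3/2  0  |  3/2 ]
  [ 0    1  0  |   -1 ]
  [ 0    0  1  |   -1 ]
R1 -> R1 − 3/2·R2
  [ 1  0  0  |   3 ]
  [ 0  1  0  |  -1 ]
  [ 0  0  1  |  -1 ]
Reading off the last column: u = 3, v = -1, w = -1.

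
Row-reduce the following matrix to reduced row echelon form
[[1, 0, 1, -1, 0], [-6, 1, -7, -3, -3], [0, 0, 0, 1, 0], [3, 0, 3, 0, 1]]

[[1, 0, 1, 0, 0], [0, 1, -1, 0, 0], [0, 0, 0, 1, 0], [0, 0, 0, 0, 1]]

Add 6 times r1 to r2.
Subtract 3 times r1 from r4.
Subtract 3 times r3 from r4.
Add 3 times r4 to r2.
Add 9 times r3 to r2.
Add r3 to r1.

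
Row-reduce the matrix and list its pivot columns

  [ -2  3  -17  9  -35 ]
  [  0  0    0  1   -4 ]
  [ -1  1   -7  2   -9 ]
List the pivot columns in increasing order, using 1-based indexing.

ρ1 := -1/2·ρ1
ρ3 := ρ3 + ρ1
ρ2 ↔ ρ3
ρ2 := -2·ρ2
ρ2 := ρ2 − 5·ρ3
ρ1 := ρ1 + 9/2·ρ3
ρ1 := ρ1 + 3/2·ρ2
Pivot columns are the columns containing a leading 1.

1, 2, 4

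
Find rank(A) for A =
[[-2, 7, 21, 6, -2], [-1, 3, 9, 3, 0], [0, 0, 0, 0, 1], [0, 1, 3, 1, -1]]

rank = 4

Multiply R1 by -1/2.
  [  1  -7/2  -21/2  -3   1 ]
  [ -1     3      9   3   0 ]
  [  0     0      0   0   1 ]
  [  0     1      3   1  -1 ]
Add R1 to R2.
  [ 1  -7/2  -21/2  -3   1 ]
  [ 0  -1/2   -3/2   0   1 ]
  [ 0     0      0   0   1 ]
  [ 0     1      3   1  -1 ]
Multiply R2 by -2.
  [ 1  -7/2  -21/2  -3   1 ]
  [ 0     1      3   0  -2 ]
  [ 0     0      0   0   1 ]
  [ 0     1      3   1  -1 ]
Subtract R2 from R4.
  [ 1  -7/2  -21/2  -3   1 ]
  [ 0     1      3   0  -2 ]
  [ 0     0      0   0   1 ]
  [ 0     0      0   1   1 ]
Swap R3 and R4.
  [ 1  -7/2  -21/2  -3   1 ]
  [ 0     1      3   0  -2 ]
  [ 0     0      0   1   1 ]
  [ 0     0      0   0   1 ]
Subtract R4 from R3.
  [ 1  -7/2  -21/2  -3   1 ]
  [ 0     1      3   0  -2 ]
  [ 0     0      0   1   0 ]
  [ 0     0      0   0   1 ]
Add 2 times R4 to R2.
  [ 1  -7/2  -21/2  -3  1 ]
  [ 0     1      3   0  0 ]
  [ 0     0      0   1  0 ]
  [ 0     0      0   0  1 ]
Subtract R4 from R1.
  [ 1  -7/2  -21/2  -3  0 ]
  [ 0     1      3   0  0 ]
  [ 0     0      0   1  0 ]
  [ 0     0      0   0  1 ]
Add 3 times R3 to R1.
  [ 1  -7/2  -21/2  0  0 ]
  [ 0     1      3  0  0 ]
  [ 0     0      0  1  0 ]
  [ 0     0      0  0  1 ]
Add 7/2 times R2 to R1.
  [ 1  0  0  0  0 ]
  [ 0  1  3  0  0 ]
  [ 0  0  0  1  0 ]
  [ 0  0  0  0  1 ]
The reduced form has 4 nonzero rows.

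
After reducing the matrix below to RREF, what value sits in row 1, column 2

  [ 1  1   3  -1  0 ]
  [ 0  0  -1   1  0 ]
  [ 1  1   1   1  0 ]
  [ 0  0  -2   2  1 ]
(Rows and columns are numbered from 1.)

r3 -> r3 − r1
  [ 1  1   3  -1  0 ]
  [ 0  0  -1   1  0 ]
  [ 0  0  -2   2  0 ]
  [ 0  0  -2   2  1 ]
r2 -> -1·r2
  [ 1  1   3  -1  0 ]
  [ 0  0   1  -1  0 ]
  [ 0  0  -2   2  0 ]
  [ 0  0  -2   2  1 ]
r3 -> r3 + 2·r2
  [ 1  1   3  -1  0 ]
  [ 0  0   1  -1  0 ]
  [ 0  0   0   0  0 ]
  [ 0  0  -2   2  1 ]
r4 -> r4 + 2·r2
  [ 1  1  3  -1  0 ]
  [ 0  0  1  -1  0 ]
  [ 0  0  0   0  0 ]
  [ 0  0  0   0  1 ]
r3 <=> r4
  [ 1  1  3  -1  0 ]
  [ 0  0  1  -1  0 ]
  [ 0  0  0   0  1 ]
  [ 0  0  0   0  0 ]
r1 -> r1 − 3·r2
  [ 1  1  0   2  0 ]
  [ 0  0  1  -1  0 ]
  [ 0  0  0   0  1 ]
  [ 0  0  0   0  0 ]

1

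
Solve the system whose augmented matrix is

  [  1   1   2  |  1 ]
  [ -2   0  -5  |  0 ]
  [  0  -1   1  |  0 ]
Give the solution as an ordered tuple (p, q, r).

Add 2 times R1 to R2.
  [ 1   1   2  |  1 ]
  [ 0   2  -1  |  2 ]
  [ 0  -1   1  |  0 ]
Multiply R2 by 1/2.
  [ 1   1     2  |  1 ]
  [ 0   1  -1/2  |  1 ]
  [ 0  -1     1  |  0 ]
Add R2 to R3.
  [ 1  1     2  |  1 ]
  [ 0  1  -1/2  |  1 ]
  [ 0  0   1/2  |  1 ]
Multiply R3 by 2.
  [ 1  1     2  |  1 ]
  [ 0  1  -1/2  |  1 ]
  [ 0  0     1  |  2 ]
Add 1/2 times R3 to R2.
  [ 1  1  2  |  1 ]
  [ 0  1  0  |  2 ]
  [ 0  0  1  |  2 ]
Subtract 2 times R3 from R1.
  [ 1  1  0  |  -3 ]
  [ 0  1  0  |   2 ]
  [ 0  0  1  |   2 ]
Subtract R2 from R1.
  [ 1  0  0  |  -5 ]
  [ 0  1  0  |   2 ]
  [ 0  0  1  |   2 ]
Reading off the last column: p = -5, q = 2, r = 2.

(-5, 2, 2)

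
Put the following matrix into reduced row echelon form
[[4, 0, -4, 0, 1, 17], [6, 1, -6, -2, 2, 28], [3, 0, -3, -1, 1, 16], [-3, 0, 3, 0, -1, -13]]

[[1, 0, -1, 0, 0, 4], [0, 1, 0, 0, 0, -4], [0, 0, 0, 1, 0, -3], [0, 0, 0, 0, 1, 1]]

ρ1 -> 1/4·ρ1
  [  1  0  -1   0  1/4  17/4 ]
  [  6  1  -6  -2    2    28 ]
  [  3  0  -3  -1    1    16 ]
  [ -3  0   3   0   -1   -13 ]
ρ2 -> ρ2 − 6·ρ1
  [  1  0  -1   0  1/4  17/4 ]
  [  0  1   0  -2  1/2   5/2 ]
  [  3  0  -3  -1    1    16 ]
  [ -3  0   3   0   -1   -13 ]
ρ3 -> ρ3 − 3·ρ1
  [  1  0  -1   0  1/4  17/4 ]
  [  0  1   0  -2  1/2   5/2 ]
  [  0  0   0  -1  1/4  13/4 ]
  [ -3  0   3   0   -1   -13 ]
ρ4 -> ρ4 + 3·ρ1
  [ 1  0  -1   0   1/4  17/4 ]
  [ 0  1   0  -2   1/2   5/2 ]
  [ 0  0   0  -1   1/4  13/4 ]
  [ 0  0   0   0  -1/4  -1/4 ]
ρ3 -> -1·ρ3
  [ 1  0  -1   0   1/4   17/4 ]
  [ 0  1   0  -2   1/2    5/2 ]
  [ 0  0   0   1  -1/4  -13/4 ]
  [ 0  0   0   0  -1/4   -1/4 ]
ρ4 -> -4·ρ4
  [ 1  0  -1   0   1/4   17/4 ]
  [ 0  1   0  -2   1/2    5/2 ]
  [ 0  0   0   1  -1/4  -13/4 ]
  [ 0  0   0   0     1      1 ]
ρ3 -> ρ3 + 1/4·ρ4
  [ 1  0  -1   0  1/4  17/4 ]
  [ 0  1   0  -2  1/2   5/2 ]
  [ 0  0   0   1    0    -3 ]
  [ 0  0   0   0    1     1 ]
ρ2 -> ρ2 − 1/2·ρ4
  [ 1  0  -1   0  1/4  17/4 ]
  [ 0  1   0  -2    0     2 ]
  [ 0  0   0   1    0    -3 ]
  [ 0  0   0   0    1     1 ]
ρ1 -> ρ1 − 1/4·ρ4
  [ 1  0  -1   0  0   4 ]
  [ 0  1   0  -2  0   2 ]
  [ 0  0   0   1  0  -3 ]
  [ 0  0   0   0  1   1 ]
ρ2 -> ρ2 + 2·ρ3
  [ 1  0  -1  0  0   4 ]
  [ 0  1   0  0  0  -4 ]
  [ 0  0   0  1  0  -3 ]
  [ 0  0   0  0  1   1 ]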